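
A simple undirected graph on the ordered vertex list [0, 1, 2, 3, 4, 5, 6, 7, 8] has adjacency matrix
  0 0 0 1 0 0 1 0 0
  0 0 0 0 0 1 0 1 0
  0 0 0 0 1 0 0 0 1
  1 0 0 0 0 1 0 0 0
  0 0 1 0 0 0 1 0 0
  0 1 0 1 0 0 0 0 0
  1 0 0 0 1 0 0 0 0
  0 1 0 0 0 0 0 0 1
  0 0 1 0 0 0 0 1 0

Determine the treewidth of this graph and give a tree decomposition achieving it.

Treewidth 2.
One such decomposition:
Bags: B1 = {0, 3, 6}  B2 = {3, 5, 6}  B3 = {1, 5, 6}  B4 = {1, 6, 7}  B5 = {6, 7, 8}  B6 = {2, 6, 8}  B7 = {2, 4, 6}
Tree: B1–B2, B2–B3, B3–B4, B4–B5, B5–B6, B6–B7

The largest bag has 3 vertices, giving width 2; this decomposition certifies tw(G) ≤ 2. For the lower bound, G contains the cycle 6–0–3–5–1–7–8–2–4–6, so G is not a forest; only forests have treewidth ≤ 1, hence tw(G) ≥ 2. Therefore the treewidth is 2.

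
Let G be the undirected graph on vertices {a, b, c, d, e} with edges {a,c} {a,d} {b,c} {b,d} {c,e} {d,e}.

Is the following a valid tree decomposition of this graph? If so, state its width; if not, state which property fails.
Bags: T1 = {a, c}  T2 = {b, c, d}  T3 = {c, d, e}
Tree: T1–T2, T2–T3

No — edge (d,a) lies in no bag.

A tree decomposition must satisfy three properties: every vertex lies in some bag; for every edge, both endpoints lie together in some bag; and for every vertex, the bags containing it form a connected subtree. Here edge (d,a) lies in no bag, so the decomposition is invalid.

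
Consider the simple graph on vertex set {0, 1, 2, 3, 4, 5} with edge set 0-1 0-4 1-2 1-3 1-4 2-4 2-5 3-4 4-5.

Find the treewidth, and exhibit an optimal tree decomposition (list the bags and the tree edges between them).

Each bag holds 3 vertices, so the decomposition has width 2, which upper-bounds the treewidth. For the lower bound, the 3 vertices {0, 1, 4} are pairwise adjacent, and any tree decomposition puts a clique entirely inside one bag — forcing width ≥ 2. Hence tw(G) = 2 exactly.

Treewidth 2.
One optimal decomposition is:
Bags: B1 = {1, 2, 4}  B2 = {0, 1, 4}  B3 = {2, 4, 5}  B4 = {1, 3, 4}
Tree: B1–B2, B1–B3, B2–B4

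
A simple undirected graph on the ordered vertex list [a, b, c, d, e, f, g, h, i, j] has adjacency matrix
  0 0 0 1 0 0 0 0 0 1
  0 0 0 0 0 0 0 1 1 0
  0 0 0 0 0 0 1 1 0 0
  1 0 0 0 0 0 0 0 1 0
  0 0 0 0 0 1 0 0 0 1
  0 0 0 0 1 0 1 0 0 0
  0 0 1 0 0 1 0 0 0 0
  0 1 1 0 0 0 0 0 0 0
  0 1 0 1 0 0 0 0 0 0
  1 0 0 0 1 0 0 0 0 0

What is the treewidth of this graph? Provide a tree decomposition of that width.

Every bag has size at most 3, so the width is 3 − 1 = 2 and tw(G) ≤ 2. For the lower bound, G contains the cycle i–d–a–j–e–f–g–c–h–b–i, so G is not a forest; only forests have treewidth ≤ 1, hence tw(G) ≥ 2. Hence tw(G) = 2 exactly.

Treewidth 2.
One optimal decomposition is:
Bags: B1 = {a, d, i}  B2 = {a, i, j}  B3 = {e, i, j}  B4 = {e, f, i}  B5 = {f, g, i}  B6 = {c, g, i}  B7 = {c, h, i}  B8 = {b, h, i}
Tree: B1–B2, B2–B3, B3–B4, B4–B5, B5–B6, B6–B7, B7–B8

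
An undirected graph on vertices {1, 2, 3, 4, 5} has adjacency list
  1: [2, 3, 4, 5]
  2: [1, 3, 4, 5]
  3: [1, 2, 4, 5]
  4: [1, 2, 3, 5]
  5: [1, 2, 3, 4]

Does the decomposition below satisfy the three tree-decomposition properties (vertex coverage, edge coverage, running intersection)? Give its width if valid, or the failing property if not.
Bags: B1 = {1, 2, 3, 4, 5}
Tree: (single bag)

Every vertex of G appears in some bag (union = {1, 2, 3, 4, 5}); every edge is covered by a bag; and for each vertex v the set of bags containing v is connected in the bag tree. The decomposition is therefore valid. The largest bag has 5 vertices, so the width is 4.

Yes; width 4.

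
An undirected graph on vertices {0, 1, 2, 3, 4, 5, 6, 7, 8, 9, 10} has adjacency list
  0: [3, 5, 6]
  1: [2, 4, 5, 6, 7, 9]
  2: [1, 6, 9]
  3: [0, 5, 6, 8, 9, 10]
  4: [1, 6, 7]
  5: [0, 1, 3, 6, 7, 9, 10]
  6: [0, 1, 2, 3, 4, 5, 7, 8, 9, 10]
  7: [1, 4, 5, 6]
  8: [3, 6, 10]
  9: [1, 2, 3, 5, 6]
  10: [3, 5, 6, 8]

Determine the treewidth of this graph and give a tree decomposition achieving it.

Every bag has size at most 4, so the width is 4 − 1 = 3 and tw(G) ≤ 3. Conversely, {3, 6, 8, 10} is a clique of size 4, and the vertices of any clique must share a bag in every tree decomposition; so some bag has ≥ 4 vertices and tw(G) ≥ 3. Combining the bounds, tw(G) = 3.

Treewidth 3.
One such decomposition:
Bags: B1 = {3, 5, 6, 10}  B2 = {0, 3, 5, 6}  B3 = {3, 5, 6, 9}  B4 = {1, 5, 6, 9}  B5 = {3, 6, 8, 10}  B6 = {1, 5, 6, 7}  B7 = {1, 4, 6, 7}  B8 = {1, 2, 6, 9}
Tree: B1–B2, B2–B3, B3–B4, B1–B5, B4–B6, B6–B7, B4–B8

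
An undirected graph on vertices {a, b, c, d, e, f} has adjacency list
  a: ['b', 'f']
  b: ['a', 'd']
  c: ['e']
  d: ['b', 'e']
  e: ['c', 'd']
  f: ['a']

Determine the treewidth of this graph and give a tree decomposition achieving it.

Treewidth 1.
Bags: B1 = {a, f}  B2 = {a, b}  B3 = {b, d}  B4 = {d, e}  B5 = {c, e}
Tree: B1–B2, B2–B3, B3–B4, B4–B5

Every bag has size at most 2, so the width is 2 − 1 = 1 and tw(G) ≤ 1. Any graph with an edge has treewidth ≥ 1, and G has the edge f–a. Combining the bounds, tw(G) = 1.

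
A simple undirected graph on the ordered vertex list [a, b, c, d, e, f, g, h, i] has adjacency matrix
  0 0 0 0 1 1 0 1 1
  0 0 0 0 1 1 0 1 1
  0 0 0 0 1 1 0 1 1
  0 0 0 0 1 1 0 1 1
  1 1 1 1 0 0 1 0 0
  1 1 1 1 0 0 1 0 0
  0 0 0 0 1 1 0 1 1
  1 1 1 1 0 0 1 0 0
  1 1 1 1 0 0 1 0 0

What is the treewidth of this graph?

A width-4 tree decomposition is:
Bags: B1 = {c, e, f, h, i}  B2 = {e, f, g, h, i}  B3 = {d, e, f, h, i}  B4 = {a, e, f, h, i}  B5 = {b, e, f, h, i}
Tree: B1–B2, B2–B3, B3–B4, B4–B5
The largest bag has 5 vertices, giving width 4; this decomposition certifies tw(G) ≤ 4. For the lower bound: the 5 vertex sets {c,f}, {g,h}, {d,e}, {i}, {a} are disjoint, each induces a connected subgraph, and every pair is joined by at least one edge of G. Contracting each set to a single vertex therefore yields K_{5} as a minor, and since treewidth is minor-monotone, tw(G) ≥ tw(K_{5}) = 4. Hence tw(G) = 4 exactly.

4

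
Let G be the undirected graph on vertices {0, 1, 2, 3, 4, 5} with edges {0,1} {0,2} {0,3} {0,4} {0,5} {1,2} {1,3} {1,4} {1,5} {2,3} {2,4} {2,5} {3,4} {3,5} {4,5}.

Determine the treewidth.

5

A width-5 tree decomposition is:
Bags: B1 = {0, 1, 2, 3, 4, 5}
Tree: (single bag)
A single bag containing all 6 vertices is trivially a valid decomposition of width 5. On the other hand G contains the 6-clique {0, 1, 2, 3, 4, 5}. A clique must lie in a single bag of any decomposition, so no decomposition can have width below 5. Hence tw(G) = 5 exactly.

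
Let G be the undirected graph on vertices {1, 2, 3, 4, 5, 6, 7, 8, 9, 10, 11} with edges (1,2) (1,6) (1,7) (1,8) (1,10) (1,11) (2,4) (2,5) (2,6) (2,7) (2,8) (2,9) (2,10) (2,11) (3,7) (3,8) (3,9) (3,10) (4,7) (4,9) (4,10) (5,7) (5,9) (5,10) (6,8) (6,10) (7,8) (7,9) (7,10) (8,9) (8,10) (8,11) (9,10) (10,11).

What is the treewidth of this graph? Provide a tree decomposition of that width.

Treewidth 4.
One optimal decomposition is:
Bags: B1 = {3, 7, 8, 9, 10}  B2 = {2, 7, 8, 9, 10}  B3 = {2, 4, 7, 9, 10}  B4 = {2, 5, 7, 9, 10}  B5 = {1, 2, 7, 8, 10}  B6 = {1, 2, 8, 10, 11}  B7 = {1, 2, 6, 8, 10}
Tree: B1–B2, B2–B3, B3–B4, B2–B5, B5–B6, B5–B7

The largest bag has 5 vertices, giving width 4; this decomposition certifies tw(G) ≤ 4. Conversely, {1, 2, 8, 10, 11} is a clique of size 5, and the vertices of any clique must share a bag in every tree decomposition; so some bag has ≥ 5 vertices and tw(G) ≥ 4. Hence tw(G) = 4 exactly.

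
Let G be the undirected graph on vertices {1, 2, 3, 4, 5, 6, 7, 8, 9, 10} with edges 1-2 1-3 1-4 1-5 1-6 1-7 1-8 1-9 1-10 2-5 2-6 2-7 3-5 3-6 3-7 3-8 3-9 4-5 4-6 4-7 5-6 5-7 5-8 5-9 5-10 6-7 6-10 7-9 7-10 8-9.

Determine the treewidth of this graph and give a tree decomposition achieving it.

Treewidth 4.
Bags: B1 = {1, 3, 5, 8, 9}  B2 = {1, 3, 5, 7, 9}  B3 = {1, 3, 5, 6, 7}  B4 = {1, 2, 5, 6, 7}  B5 = {1, 5, 6, 7, 10}  B6 = {1, 4, 5, 6, 7}
Tree: B1–B2, B2–B3, B3–B4, B4–B5, B5–B6

Every bag has size at most 5, so the width is 5 − 1 = 4 and tw(G) ≤ 4. On the other hand G contains the 5-clique {1, 3, 5, 8, 9}. A clique must lie in a single bag of any decomposition, so no decomposition can have width below 4. Hence tw(G) = 4 exactly.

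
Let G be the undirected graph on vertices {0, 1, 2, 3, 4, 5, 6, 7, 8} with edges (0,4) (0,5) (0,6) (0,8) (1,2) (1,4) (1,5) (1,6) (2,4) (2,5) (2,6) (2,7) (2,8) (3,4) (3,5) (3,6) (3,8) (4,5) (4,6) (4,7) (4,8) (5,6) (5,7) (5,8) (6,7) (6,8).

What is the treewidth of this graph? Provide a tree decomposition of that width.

The largest bag has 5 vertices, giving width 4; this decomposition certifies tw(G) ≤ 4. For the lower bound, the 5 vertices {0, 4, 5, 6, 8} are pairwise adjacent, and any tree decomposition puts a clique entirely inside one bag — forcing width ≥ 4. Therefore the treewidth is 4.

Treewidth 4.
One such decomposition:
Bags: B1 = {1, 2, 4, 5, 6}  B2 = {2, 4, 5, 6, 8}  B3 = {2, 4, 5, 6, 7}  B4 = {3, 4, 5, 6, 8}  B5 = {0, 4, 5, 6, 8}
Tree: B1–B2, B2–B3, B2–B4, B4–B5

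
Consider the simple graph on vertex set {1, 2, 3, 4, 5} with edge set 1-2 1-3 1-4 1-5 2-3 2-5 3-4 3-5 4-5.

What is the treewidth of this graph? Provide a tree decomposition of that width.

Each bag holds 4 vertices, so the decomposition has width 3, which upper-bounds the treewidth. For the lower bound, the 4 vertices {1, 2, 3, 5} are pairwise adjacent, and any tree decomposition puts a clique entirely inside one bag — forcing width ≥ 3. Therefore the treewidth is 3.

Treewidth 3.
Bags: B1 = {1, 2, 3, 5}  B2 = {1, 3, 4, 5}
Tree: B1–B2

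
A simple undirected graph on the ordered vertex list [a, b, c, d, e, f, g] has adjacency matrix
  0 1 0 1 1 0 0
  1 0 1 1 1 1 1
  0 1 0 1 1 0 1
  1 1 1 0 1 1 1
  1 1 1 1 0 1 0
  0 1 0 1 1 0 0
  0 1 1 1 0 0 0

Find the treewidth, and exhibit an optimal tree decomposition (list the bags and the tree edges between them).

Every bag has size at most 4, so the width is 4 − 1 = 3 and tw(G) ≤ 3. On the other hand G contains the 4-clique {b, c, d, g}. A clique must lie in a single bag of any decomposition, so no decomposition can have width below 3. Hence tw(G) = 3 exactly.

Treewidth 3.
One such decomposition:
Bags: B1 = {b, c, d, e}  B2 = {b, c, d, g}  B3 = {a, b, d, e}  B4 = {b, d, e, f}
Tree: B1–B2, B1–B3, B1–B4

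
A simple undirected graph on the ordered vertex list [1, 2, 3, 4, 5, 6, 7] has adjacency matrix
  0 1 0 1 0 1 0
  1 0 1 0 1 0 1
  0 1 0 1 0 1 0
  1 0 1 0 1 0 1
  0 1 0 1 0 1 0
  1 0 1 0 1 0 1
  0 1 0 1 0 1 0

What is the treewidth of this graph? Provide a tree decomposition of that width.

Each bag holds 4 vertices, so the decomposition has width 3, which upper-bounds the treewidth. For the lower bound: the 4 vertex sets {1,6}, {2,7}, {4}, {3} are disjoint, each induces a connected subgraph, and every pair is joined by at least one edge of G. Contracting each set to a single vertex therefore yields K_{4} as a minor, and since treewidth is minor-monotone, tw(G) ≥ tw(K_{4}) = 3. The upper and lower bounds meet at 3, so that is the treewidth.

Treewidth 3.
One optimal decomposition is:
Bags: B1 = {1, 2, 4, 6}  B2 = {2, 4, 6, 7}  B3 = {2, 3, 4, 6}  B4 = {2, 4, 5, 6}
Tree: B1–B2, B2–B3, B3–B4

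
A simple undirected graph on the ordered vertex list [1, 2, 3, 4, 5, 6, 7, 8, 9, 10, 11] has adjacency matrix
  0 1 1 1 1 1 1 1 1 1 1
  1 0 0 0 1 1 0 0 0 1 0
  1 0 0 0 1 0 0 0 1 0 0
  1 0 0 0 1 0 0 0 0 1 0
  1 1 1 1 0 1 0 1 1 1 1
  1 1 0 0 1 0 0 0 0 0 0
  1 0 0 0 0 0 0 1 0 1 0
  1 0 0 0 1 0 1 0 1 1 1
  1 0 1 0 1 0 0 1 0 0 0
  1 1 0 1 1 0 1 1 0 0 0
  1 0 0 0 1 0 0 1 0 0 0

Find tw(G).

3

A width-3 tree decomposition is:
Bags: B1 = {1, 7, 8, 10}  B2 = {1, 5, 8, 10}  B3 = {1, 5, 8, 9}  B4 = {1, 2, 5, 10}  B5 = {1, 3, 5, 9}  B6 = {1, 5, 8, 11}  B7 = {1, 4, 5, 10}  B8 = {1, 2, 5, 6}
Tree: B1–B2, B2–B3, B2–B4, B3–B5, B3–B6, B4–B7, B4–B8
Each bag holds 4 vertices, so the decomposition has width 3, which upper-bounds the treewidth. On the other hand G contains the 4-clique {1, 2, 5, 10}. A clique must lie in a single bag of any decomposition, so no decomposition can have width below 3. The upper and lower bounds meet at 3, so that is the treewidth.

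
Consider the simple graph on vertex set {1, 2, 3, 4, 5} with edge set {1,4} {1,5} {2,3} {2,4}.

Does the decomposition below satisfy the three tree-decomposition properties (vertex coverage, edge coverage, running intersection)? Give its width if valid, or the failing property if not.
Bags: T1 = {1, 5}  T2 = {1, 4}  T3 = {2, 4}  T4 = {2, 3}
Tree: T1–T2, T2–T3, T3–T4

Yes; width 1.

Checking the three conditions: (i) the bags cover all of {1, 2, 3, 4, 5}; (ii) for each edge, some bag contains both endpoints; (iii) the bags containing any fixed vertex form a subtree. All hold, so the decomposition is valid with width 2 − 1 = 1.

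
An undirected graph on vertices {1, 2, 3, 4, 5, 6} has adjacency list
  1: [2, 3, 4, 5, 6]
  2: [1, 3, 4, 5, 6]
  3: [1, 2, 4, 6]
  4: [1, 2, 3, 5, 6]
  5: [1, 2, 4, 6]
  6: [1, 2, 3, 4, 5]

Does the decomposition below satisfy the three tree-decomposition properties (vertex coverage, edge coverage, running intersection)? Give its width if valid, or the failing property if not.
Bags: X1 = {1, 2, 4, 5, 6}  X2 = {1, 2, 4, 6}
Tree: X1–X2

No — vertex 3 appears in no bag.

A tree decomposition must satisfy three properties: every vertex lies in some bag; for every edge, both endpoints lie together in some bag; and for every vertex, the bags containing it form a connected subtree. Here vertex 3 appears in no bag, so the decomposition is invalid.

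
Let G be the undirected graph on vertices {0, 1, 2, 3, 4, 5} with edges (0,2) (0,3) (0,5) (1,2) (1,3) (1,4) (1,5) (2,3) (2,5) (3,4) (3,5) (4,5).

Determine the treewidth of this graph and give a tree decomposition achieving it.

Treewidth 3.
Bags: B1 = {0, 2, 3, 5}  B2 = {1, 2, 3, 5}  B3 = {1, 3, 4, 5}
Tree: B1–B2, B2–B3

The largest bag has 4 vertices, giving width 3; this decomposition certifies tw(G) ≤ 3. For the lower bound, the 4 vertices {0, 2, 3, 5} are pairwise adjacent, and any tree decomposition puts a clique entirely inside one bag — forcing width ≥ 3. Combining the bounds, tw(G) = 3.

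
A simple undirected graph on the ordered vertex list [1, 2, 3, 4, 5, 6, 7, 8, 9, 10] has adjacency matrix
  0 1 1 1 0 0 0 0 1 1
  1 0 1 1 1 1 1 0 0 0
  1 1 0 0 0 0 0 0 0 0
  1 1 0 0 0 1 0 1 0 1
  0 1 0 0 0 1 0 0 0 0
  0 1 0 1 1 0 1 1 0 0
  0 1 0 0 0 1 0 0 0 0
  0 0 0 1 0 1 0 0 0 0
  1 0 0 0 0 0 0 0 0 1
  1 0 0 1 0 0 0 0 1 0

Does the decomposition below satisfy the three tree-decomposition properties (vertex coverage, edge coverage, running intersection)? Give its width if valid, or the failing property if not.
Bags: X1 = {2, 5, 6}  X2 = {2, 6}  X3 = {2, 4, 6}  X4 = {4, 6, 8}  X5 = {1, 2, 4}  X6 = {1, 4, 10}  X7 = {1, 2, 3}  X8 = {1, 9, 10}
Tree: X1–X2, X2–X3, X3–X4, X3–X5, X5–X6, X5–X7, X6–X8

No — vertex 7 appears in no bag.

A tree decomposition must satisfy three properties: every vertex lies in some bag; for every edge, both endpoints lie together in some bag; and for every vertex, the bags containing it form a connected subtree. Here vertex 7 appears in no bag, so the decomposition is invalid.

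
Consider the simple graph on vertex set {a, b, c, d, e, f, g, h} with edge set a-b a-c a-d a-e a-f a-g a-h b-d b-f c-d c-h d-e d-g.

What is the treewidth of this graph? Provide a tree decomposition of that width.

Treewidth 2.
One such decomposition:
Bags: B1 = {a, c, d}  B2 = {a, d, g}  B3 = {a, b, d}  B4 = {a, c, h}  B5 = {a, d, e}  B6 = {a, b, f}
Tree: B1–B2, B1–B3, B1–B4, B3–B5, B3–B6

Each bag holds 3 vertices, so the decomposition has width 2, which upper-bounds the treewidth. Conversely, {a, d, g} is a clique of size 3, and the vertices of any clique must share a bag in every tree decomposition; so some bag has ≥ 3 vertices and tw(G) ≥ 2. Hence tw(G) = 2 exactly.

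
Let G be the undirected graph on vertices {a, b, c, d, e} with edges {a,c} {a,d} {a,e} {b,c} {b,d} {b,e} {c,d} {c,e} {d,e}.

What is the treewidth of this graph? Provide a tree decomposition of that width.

Treewidth 3.
One optimal decomposition is:
Bags: B1 = {a, c, d, e}  B2 = {b, c, d, e}
Tree: B1–B2

The largest bag has 4 vertices, giving width 3; this decomposition certifies tw(G) ≤ 3. Conversely, {a, c, d, e} is a clique of size 4, and the vertices of any clique must share a bag in every tree decomposition; so some bag has ≥ 4 vertices and tw(G) ≥ 3. Combining the bounds, tw(G) = 3.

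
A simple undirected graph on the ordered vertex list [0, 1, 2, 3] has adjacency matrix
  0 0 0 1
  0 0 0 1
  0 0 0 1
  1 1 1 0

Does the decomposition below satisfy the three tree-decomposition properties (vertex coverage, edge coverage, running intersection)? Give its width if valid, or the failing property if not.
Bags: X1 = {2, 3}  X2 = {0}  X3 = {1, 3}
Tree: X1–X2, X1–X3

A tree decomposition must satisfy three properties: every vertex lies in some bag; for every edge, both endpoints lie together in some bag; and for every vertex, the bags containing it form a connected subtree. Here edge (3,0) lies in no bag, so the decomposition is invalid.

No — edge (3,0) lies in no bag.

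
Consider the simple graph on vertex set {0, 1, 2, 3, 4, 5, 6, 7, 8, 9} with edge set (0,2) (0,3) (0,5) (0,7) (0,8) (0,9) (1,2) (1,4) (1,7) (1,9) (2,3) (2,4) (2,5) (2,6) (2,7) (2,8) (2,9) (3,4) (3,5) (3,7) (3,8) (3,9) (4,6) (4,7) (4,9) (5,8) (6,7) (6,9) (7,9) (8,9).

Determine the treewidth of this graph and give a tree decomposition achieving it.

The largest bag has 5 vertices, giving width 4; this decomposition certifies tw(G) ≤ 4. For the lower bound, the 5 vertices {0, 2, 3, 8, 9} are pairwise adjacent, and any tree decomposition puts a clique entirely inside one bag — forcing width ≥ 4. Hence tw(G) = 4 exactly.

Treewidth 4.
One such decomposition:
Bags: B1 = {2, 3, 4, 7, 9}  B2 = {1, 2, 4, 7, 9}  B3 = {0, 2, 3, 7, 9}  B4 = {2, 4, 6, 7, 9}  B5 = {0, 2, 3, 8, 9}  B6 = {0, 2, 3, 5, 8}
Tree: B1–B2, B1–B3, B2–B4, B3–B5, B5–B6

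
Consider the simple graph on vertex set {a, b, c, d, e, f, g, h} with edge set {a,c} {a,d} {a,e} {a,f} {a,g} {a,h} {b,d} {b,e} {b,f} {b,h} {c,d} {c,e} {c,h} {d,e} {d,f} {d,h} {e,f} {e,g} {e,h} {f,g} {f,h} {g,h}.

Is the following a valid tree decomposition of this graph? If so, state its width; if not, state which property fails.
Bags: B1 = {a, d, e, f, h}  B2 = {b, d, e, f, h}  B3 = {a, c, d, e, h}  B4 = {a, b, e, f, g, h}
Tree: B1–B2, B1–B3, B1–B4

No — bags containing vertex b are not connected in the tree.

A tree decomposition must satisfy three properties: every vertex lies in some bag; for every edge, both endpoints lie together in some bag; and for every vertex, the bags containing it form a connected subtree. Here bags containing vertex b are not connected in the tree, so the decomposition is invalid.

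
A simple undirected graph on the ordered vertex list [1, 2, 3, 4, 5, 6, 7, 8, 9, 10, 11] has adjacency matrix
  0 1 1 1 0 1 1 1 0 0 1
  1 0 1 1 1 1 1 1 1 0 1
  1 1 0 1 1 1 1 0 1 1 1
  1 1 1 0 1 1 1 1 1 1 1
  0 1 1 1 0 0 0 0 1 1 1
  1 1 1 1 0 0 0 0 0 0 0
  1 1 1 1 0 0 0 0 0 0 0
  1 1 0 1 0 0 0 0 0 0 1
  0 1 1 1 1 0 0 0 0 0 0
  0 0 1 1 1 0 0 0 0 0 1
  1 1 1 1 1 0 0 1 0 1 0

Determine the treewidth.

4

A width-4 tree decomposition is:
Bags: B1 = {2, 3, 4, 5, 11}  B2 = {2, 3, 4, 5, 9}  B3 = {1, 2, 3, 4, 11}  B4 = {1, 2, 3, 4, 7}  B5 = {3, 4, 5, 10, 11}  B6 = {1, 2, 4, 8, 11}  B7 = {1, 2, 3, 4, 6}
Tree: B1–B2, B1–B3, B3–B4, B1–B5, B3–B6, B4–B7
Each bag holds 5 vertices, so the decomposition has width 4, which upper-bounds the treewidth. Conversely, {1, 2, 4, 8, 11} is a clique of size 5, and the vertices of any clique must share a bag in every tree decomposition; so some bag has ≥ 5 vertices and tw(G) ≥ 4. The upper and lower bounds meet at 4, so that is the treewidth.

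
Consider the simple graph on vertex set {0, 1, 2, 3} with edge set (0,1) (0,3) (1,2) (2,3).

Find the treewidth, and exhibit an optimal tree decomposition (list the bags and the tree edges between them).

Treewidth 2.
One optimal decomposition is:
Bags: B1 = {0, 1, 2}  B2 = {0, 2, 3}
Tree: B1–B2

Every bag has size at most 3, so the width is 3 − 1 = 2 and tw(G) ≤ 2. Since 2–1–0–3–2 is a cycle in G, G is not acyclic. Forests are exactly the graphs of treewidth ≤ 1, so tw(G) ≥ 2. Therefore the treewidth is 2.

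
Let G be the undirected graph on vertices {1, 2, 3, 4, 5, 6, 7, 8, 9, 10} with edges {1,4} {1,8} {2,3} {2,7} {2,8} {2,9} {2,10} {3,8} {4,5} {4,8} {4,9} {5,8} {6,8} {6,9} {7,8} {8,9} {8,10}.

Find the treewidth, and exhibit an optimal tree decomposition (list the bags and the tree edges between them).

The largest bag has 3 vertices, giving width 2; this decomposition certifies tw(G) ≤ 2. Conversely, {1, 4, 8} is a clique of size 3, and the vertices of any clique must share a bag in every tree decomposition; so some bag has ≥ 3 vertices and tw(G) ≥ 2. Combining the bounds, tw(G) = 2.

Treewidth 2.
One such decomposition:
Bags: B1 = {6, 8, 9}  B2 = {2, 8, 9}  B3 = {4, 8, 9}  B4 = {1, 4, 8}  B5 = {2, 7, 8}  B6 = {2, 8, 10}  B7 = {2, 3, 8}  B8 = {4, 5, 8}
Tree: B1–B2, B1–B3, B3–B4, B2–B5, B5–B6, B6–B7, B3–B8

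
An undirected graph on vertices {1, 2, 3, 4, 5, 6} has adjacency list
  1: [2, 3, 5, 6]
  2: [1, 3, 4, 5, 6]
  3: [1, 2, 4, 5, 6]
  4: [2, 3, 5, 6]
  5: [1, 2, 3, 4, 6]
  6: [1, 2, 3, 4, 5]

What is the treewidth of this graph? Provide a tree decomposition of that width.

Treewidth 4.
One optimal decomposition is:
Bags: B1 = {1, 2, 3, 5, 6}  B2 = {2, 3, 4, 5, 6}
Tree: B1–B2

The largest bag has 5 vertices, giving width 4; this decomposition certifies tw(G) ≤ 4. Conversely, {1, 2, 3, 5, 6} is a clique of size 5, and the vertices of any clique must share a bag in every tree decomposition; so some bag has ≥ 5 vertices and tw(G) ≥ 4. Therefore the treewidth is 4.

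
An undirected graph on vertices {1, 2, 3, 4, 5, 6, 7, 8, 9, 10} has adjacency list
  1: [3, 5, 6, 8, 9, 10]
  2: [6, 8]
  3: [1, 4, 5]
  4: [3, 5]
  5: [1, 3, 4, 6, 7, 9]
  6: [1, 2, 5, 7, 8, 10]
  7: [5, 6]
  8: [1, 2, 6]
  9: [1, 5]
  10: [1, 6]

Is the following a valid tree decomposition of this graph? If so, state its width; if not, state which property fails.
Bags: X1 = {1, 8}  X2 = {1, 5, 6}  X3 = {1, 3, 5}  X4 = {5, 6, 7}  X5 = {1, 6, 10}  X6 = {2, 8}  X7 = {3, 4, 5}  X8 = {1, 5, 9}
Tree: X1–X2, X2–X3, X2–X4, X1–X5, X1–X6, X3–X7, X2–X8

A tree decomposition must satisfy three properties: every vertex lies in some bag; for every edge, both endpoints lie together in some bag; and for every vertex, the bags containing it form a connected subtree. Here edge (6,8) lies in no bag, so the decomposition is invalid.

No — edge (6,8) lies in no bag.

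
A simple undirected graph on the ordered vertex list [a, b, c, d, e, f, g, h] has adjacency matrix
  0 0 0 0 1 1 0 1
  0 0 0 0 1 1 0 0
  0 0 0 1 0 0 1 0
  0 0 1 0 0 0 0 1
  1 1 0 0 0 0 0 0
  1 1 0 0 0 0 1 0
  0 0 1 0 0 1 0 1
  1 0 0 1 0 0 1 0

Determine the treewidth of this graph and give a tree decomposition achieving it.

Treewidth 2.
Bags: B1 = {c, d, h}  B2 = {c, g, h}  B3 = {a, g, h}  B4 = {a, f, g}  B5 = {a, e, f}  B6 = {b, e, f}
Tree: B1–B2, B2–B3, B3–B4, B4–B5, B5–B6

Every bag has size at most 3, so the width is 3 − 1 = 2 and tw(G) ≤ 2. The edges d–c–g–h–d form a cycle, so G is not a tree and its treewidth is at least 2. Combining the bounds, tw(G) = 2.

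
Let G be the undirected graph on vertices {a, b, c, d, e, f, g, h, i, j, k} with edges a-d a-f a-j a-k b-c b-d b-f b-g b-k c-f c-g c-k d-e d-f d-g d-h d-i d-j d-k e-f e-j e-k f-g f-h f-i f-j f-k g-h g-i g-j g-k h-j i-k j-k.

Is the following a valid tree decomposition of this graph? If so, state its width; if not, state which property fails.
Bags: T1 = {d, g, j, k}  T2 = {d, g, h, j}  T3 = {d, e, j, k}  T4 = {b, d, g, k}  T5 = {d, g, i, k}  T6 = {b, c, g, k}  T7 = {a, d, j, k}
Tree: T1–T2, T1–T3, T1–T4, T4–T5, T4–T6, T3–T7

A tree decomposition must satisfy three properties: every vertex lies in some bag; for every edge, both endpoints lie together in some bag; and for every vertex, the bags containing it form a connected subtree. Here vertex f appears in no bag, so the decomposition is invalid.

No — vertex f appears in no bag.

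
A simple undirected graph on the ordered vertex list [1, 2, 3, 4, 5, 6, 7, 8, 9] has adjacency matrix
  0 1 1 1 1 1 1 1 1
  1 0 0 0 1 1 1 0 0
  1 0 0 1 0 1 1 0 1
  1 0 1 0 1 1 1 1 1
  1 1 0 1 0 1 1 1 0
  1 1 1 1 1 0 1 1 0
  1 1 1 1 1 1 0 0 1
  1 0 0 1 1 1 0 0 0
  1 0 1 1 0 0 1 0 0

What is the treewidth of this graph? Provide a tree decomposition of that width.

The largest bag has 5 vertices, giving width 4; this decomposition certifies tw(G) ≤ 4. For the lower bound, the 5 vertices {1, 2, 5, 6, 7} are pairwise adjacent, and any tree decomposition puts a clique entirely inside one bag — forcing width ≥ 4. Hence tw(G) = 4 exactly.

Treewidth 4.
One such decomposition:
Bags: B1 = {1, 4, 5, 6, 7}  B2 = {1, 3, 4, 6, 7}  B3 = {1, 3, 4, 7, 9}  B4 = {1, 2, 5, 6, 7}  B5 = {1, 4, 5, 6, 8}
Tree: B1–B2, B2–B3, B1–B4, B1–B5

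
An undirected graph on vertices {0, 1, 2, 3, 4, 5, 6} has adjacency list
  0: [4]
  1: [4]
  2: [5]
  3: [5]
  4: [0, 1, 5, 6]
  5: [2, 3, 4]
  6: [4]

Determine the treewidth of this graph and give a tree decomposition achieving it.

Treewidth 1.
Bags: B1 = {0, 4}  B2 = {4, 6}  B3 = {4, 5}  B4 = {3, 5}  B5 = {2, 5}  B6 = {1, 4}
Tree: B1–B2, B1–B3, B3–B4, B4–B5, B3–B6

Every bag has size at most 2, so the width is 2 − 1 = 1 and tw(G) ≤ 1. G has an edge, so its treewidth is at least 1. Hence tw(G) = 1 exactly.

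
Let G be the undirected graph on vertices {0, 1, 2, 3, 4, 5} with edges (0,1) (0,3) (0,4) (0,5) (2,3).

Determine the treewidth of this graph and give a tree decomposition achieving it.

Treewidth 1.
Bags: B1 = {0, 5}  B2 = {0, 3}  B3 = {0, 1}  B4 = {0, 4}  B5 = {2, 3}
Tree: B1–B2, B2–B3, B3–B4, B2–B5

Each bag holds 2 vertices, so the decomposition has width 1, which upper-bounds the treewidth. Since G has at least one edge (e.g. 0–5), it is not an edgeless graph, so tw(G) ≥ 1. Combining the bounds, tw(G) = 1.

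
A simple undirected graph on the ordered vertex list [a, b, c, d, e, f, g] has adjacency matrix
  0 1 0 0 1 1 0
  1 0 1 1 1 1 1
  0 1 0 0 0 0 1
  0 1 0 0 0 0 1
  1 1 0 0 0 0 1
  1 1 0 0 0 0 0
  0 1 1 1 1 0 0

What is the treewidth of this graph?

2

A width-2 tree decomposition is:
Bags: B1 = {b, e, g}  B2 = {a, b, e}  B3 = {b, d, g}  B4 = {a, b, f}  B5 = {b, c, g}
Tree: B1–B2, B1–B3, B2–B4, B1–B5
Every bag has size at most 3, so the width is 3 − 1 = 2 and tw(G) ≤ 2. On the other hand G contains the 3-clique {b, d, g}. A clique must lie in a single bag of any decomposition, so no decomposition can have width below 2. Hence tw(G) = 2 exactly.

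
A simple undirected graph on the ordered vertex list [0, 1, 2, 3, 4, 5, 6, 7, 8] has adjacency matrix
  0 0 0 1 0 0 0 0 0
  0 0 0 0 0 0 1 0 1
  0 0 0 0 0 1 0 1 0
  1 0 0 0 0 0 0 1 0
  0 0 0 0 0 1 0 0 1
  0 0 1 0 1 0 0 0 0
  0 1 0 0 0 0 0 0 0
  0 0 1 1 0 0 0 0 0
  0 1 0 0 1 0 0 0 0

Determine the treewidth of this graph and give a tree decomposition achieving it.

The largest bag has 2 vertices, giving width 1; this decomposition certifies tw(G) ≤ 1. Any graph with an edge has treewidth ≥ 1, and G has the edge 6–1. Therefore the treewidth is 1.

Treewidth 1.
One such decomposition:
Bags: B1 = {1, 6}  B2 = {1, 8}  B3 = {4, 8}  B4 = {4, 5}  B5 = {2, 5}  B6 = {2, 7}  B7 = {3, 7}  B8 = {0, 3}
Tree: B1–B2, B2–B3, B3–B4, B4–B5, B5–B6, B6–B7, B7–B8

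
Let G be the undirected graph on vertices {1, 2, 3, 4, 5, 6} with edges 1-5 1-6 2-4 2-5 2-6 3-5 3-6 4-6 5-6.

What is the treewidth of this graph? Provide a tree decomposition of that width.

Treewidth 2.
Bags: B1 = {2, 5, 6}  B2 = {1, 5, 6}  B3 = {2, 4, 6}  B4 = {3, 5, 6}
Tree: B1–B2, B1–B3, B1–B4

Every bag has size at most 3, so the width is 3 − 1 = 2 and tw(G) ≤ 2. For the lower bound, the 3 vertices {2, 4, 6} are pairwise adjacent, and any tree decomposition puts a clique entirely inside one bag — forcing width ≥ 2. The upper and lower bounds meet at 2, so that is the treewidth.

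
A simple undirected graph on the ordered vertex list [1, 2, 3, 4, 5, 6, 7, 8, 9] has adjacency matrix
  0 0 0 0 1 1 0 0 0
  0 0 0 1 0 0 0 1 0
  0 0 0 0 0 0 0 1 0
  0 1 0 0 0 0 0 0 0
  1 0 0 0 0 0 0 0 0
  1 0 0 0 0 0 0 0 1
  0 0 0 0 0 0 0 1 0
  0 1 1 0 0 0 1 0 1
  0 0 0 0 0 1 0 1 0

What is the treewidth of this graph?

1

A width-1 tree decomposition is:
Bags: B1 = {2, 8}  B2 = {3, 8}  B3 = {2, 4}  B4 = {8, 9}  B5 = {6, 9}  B6 = {1, 6}  B7 = {7, 8}  B8 = {1, 5}
Tree: B1–B2, B1–B3, B2–B4, B4–B5, B5–B6, B4–B7, B6–B8
Each bag holds 2 vertices, so the decomposition has width 1, which upper-bounds the treewidth. Any graph with an edge has treewidth ≥ 1, and G has the edge 2–8. Therefore the treewidth is 1.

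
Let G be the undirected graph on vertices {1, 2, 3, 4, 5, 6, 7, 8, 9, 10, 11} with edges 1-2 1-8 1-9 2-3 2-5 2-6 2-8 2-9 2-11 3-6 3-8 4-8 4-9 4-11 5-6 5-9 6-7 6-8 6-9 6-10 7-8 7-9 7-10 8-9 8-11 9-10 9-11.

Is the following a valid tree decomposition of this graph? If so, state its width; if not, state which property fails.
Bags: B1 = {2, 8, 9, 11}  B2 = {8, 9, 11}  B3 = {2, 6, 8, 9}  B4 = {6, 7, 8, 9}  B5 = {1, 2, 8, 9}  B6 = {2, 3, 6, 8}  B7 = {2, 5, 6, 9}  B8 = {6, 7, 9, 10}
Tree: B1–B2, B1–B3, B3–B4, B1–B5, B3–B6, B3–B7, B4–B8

A tree decomposition must satisfy three properties: every vertex lies in some bag; for every edge, both endpoints lie together in some bag; and for every vertex, the bags containing it form a connected subtree. Here vertex 4 appears in no bag, so the decomposition is invalid.

No — vertex 4 appears in no bag.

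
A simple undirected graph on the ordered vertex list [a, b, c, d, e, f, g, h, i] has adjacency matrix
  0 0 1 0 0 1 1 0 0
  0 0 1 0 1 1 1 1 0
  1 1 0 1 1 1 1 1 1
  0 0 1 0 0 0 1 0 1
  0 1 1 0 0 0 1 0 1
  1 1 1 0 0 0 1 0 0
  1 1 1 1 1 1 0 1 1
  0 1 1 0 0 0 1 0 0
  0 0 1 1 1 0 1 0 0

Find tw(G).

3

A width-3 tree decomposition is:
Bags: B1 = {c, e, g, i}  B2 = {b, c, e, g}  B3 = {b, c, g, h}  B4 = {b, c, f, g}  B5 = {c, d, g, i}  B6 = {a, c, f, g}
Tree: B1–B2, B2–B3, B2–B4, B1–B5, B4–B6
Each bag holds 4 vertices, so the decomposition has width 3, which upper-bounds the treewidth. On the other hand G contains the 4-clique {c, d, g, i}. A clique must lie in a single bag of any decomposition, so no decomposition can have width below 3. Combining the bounds, tw(G) = 3.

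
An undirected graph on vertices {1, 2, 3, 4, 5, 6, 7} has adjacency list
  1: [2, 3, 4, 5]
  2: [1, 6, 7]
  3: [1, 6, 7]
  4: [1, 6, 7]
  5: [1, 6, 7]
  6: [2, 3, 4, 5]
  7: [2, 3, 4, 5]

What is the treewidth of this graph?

A width-3 tree decomposition is:
Bags: B1 = {1, 2, 6, 7}  B2 = {1, 3, 6, 7}  B3 = {1, 5, 6, 7}  B4 = {1, 4, 6, 7}
Tree: B1–B2, B2–B3, B3–B4
Each bag holds 4 vertices, so the decomposition has width 3, which upper-bounds the treewidth. For the lower bound: the 4 vertex sets {1,2}, {3,6}, {7}, {5} are disjoint, each induces a connected subgraph, and every pair is joined by at least one edge of G. Contracting each set to a single vertex therefore yields K_{4} as a minor, and since treewidth is minor-monotone, tw(G) ≥ tw(K_{4}) = 3. Hence tw(G) = 3 exactly.

3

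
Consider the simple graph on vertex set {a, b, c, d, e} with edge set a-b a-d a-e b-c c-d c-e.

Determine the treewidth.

A width-2 tree decomposition is:
Bags: B1 = {a, c, e}  B2 = {a, c, d}  B3 = {a, b, c}
Tree: B1–B2, B2–B3
Each bag holds 3 vertices, so the decomposition has width 2, which upper-bounds the treewidth. For the lower bound, G contains the cycle a–e–c–d–a, so G is not a forest; only forests have treewidth ≤ 1, hence tw(G) ≥ 2. Combining the bounds, tw(G) = 2.

2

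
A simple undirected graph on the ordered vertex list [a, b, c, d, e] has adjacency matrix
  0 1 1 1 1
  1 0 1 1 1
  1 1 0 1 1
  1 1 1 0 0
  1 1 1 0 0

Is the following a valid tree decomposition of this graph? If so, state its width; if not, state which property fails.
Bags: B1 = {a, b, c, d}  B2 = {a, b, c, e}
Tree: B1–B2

Yes; width 3.

Every vertex of G appears in some bag (union = {a, b, c, d, e}); every edge is covered by a bag; and for each vertex v the set of bags containing v is connected in the bag tree. The decomposition is therefore valid. The largest bag has 4 vertices, so the width is 3.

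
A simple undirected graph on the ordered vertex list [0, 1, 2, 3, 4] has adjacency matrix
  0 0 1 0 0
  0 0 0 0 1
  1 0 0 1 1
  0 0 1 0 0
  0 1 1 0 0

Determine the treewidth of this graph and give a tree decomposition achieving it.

Treewidth 1.
One such decomposition:
Bags: B1 = {0, 2}  B2 = {2, 3}  B3 = {2, 4}  B4 = {1, 4}
Tree: B1–B2, B1–B3, B3–B4

Every bag has size at most 2, so the width is 2 − 1 = 1 and tw(G) ≤ 1. Any graph with an edge has treewidth ≥ 1, and G has the edge 0–2. The upper and lower bounds meet at 1, so that is the treewidth.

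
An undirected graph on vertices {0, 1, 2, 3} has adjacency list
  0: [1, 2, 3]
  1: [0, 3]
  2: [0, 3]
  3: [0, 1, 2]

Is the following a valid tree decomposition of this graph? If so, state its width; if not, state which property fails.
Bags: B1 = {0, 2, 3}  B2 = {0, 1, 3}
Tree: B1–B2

Yes; width 2.

Checking the three conditions: (i) the bags cover all of {0, 1, 2, 3}; (ii) for each edge, some bag contains both endpoints; (iii) the bags containing any fixed vertex form a subtree. All hold, so the decomposition is valid with width 3 − 1 = 2.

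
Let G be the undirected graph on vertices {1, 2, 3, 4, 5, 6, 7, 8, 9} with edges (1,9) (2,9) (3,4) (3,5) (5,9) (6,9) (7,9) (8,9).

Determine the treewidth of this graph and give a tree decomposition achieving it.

Treewidth 1.
One optimal decomposition is:
Bags: B1 = {6, 9}  B2 = {2, 9}  B3 = {7, 9}  B4 = {5, 9}  B5 = {3, 5}  B6 = {3, 4}  B7 = {8, 9}  B8 = {1, 9}
Tree: B1–B2, B2–B3, B2–B4, B4–B5, B5–B6, B1–B7, B2–B8

Every bag has size at most 2, so the width is 2 − 1 = 1 and tw(G) ≤ 1. Any graph with an edge has treewidth ≥ 1, and G has the edge 9–6. Therefore the treewidth is 1.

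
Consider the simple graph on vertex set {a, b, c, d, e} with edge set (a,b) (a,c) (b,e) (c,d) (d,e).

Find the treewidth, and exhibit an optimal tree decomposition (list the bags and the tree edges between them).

Every bag has size at most 3, so the width is 3 − 1 = 2 and tw(G) ≤ 2. The edges b–e–d–c–a–b form a cycle, so G is not a tree and its treewidth is at least 2. Hence tw(G) = 2 exactly.

Treewidth 2.
Bags: B1 = {b, d, e}  B2 = {b, c, d}  B3 = {a, b, c}
Tree: B1–B2, B2–B3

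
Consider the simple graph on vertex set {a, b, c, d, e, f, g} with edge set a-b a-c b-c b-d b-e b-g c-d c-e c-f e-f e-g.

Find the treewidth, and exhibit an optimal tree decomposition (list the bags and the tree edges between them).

Treewidth 2.
One optimal decomposition is:
Bags: B1 = {b, c, e}  B2 = {a, b, c}  B3 = {c, e, f}  B4 = {b, e, g}  B5 = {b, c, d}
Tree: B1–B2, B1–B3, B1–B4, B2–B5

Every bag has size at most 3, so the width is 3 − 1 = 2 and tw(G) ≤ 2. On the other hand G contains the 3-clique {b, e, g}. A clique must lie in a single bag of any decomposition, so no decomposition can have width below 2. Combining the bounds, tw(G) = 2.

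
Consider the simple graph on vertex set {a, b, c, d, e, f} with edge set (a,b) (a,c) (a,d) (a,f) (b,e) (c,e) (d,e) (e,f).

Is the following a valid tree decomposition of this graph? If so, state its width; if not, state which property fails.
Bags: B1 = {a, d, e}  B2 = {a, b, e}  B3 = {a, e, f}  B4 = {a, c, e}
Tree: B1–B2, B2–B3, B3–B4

Yes; width 2.

Checking the three conditions: (i) the bags cover all of {a, b, c, d, e, f}; (ii) for each edge, some bag contains both endpoints; (iii) the bags containing any fixed vertex form a subtree. All hold, so the decomposition is valid with width 3 − 1 = 2.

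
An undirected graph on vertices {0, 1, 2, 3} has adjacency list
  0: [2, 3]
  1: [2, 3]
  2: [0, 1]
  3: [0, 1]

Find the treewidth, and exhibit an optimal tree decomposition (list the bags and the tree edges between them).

Every bag has size at most 3, so the width is 3 − 1 = 2 and tw(G) ≤ 2. For the lower bound, G contains the cycle 3–1–2–0–3, so G is not a forest; only forests have treewidth ≤ 1, hence tw(G) ≥ 2. The upper and lower bounds meet at 2, so that is the treewidth.

Treewidth 2.
One such decomposition:
Bags: B1 = {1, 2, 3}  B2 = {0, 2, 3}
Tree: B1–B2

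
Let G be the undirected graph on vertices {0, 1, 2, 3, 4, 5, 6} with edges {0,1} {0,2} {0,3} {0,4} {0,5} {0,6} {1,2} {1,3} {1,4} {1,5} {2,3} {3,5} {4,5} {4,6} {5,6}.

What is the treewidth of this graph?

3

A width-3 tree decomposition is:
Bags: B1 = {0, 4, 5, 6}  B2 = {0, 1, 4, 5}  B3 = {0, 1, 3, 5}  B4 = {0, 1, 2, 3}
Tree: B1–B2, B2–B3, B3–B4
The largest bag has 4 vertices, giving width 3; this decomposition certifies tw(G) ≤ 3. Conversely, {0, 1, 2, 3} is a clique of size 4, and the vertices of any clique must share a bag in every tree decomposition; so some bag has ≥ 4 vertices and tw(G) ≥ 3. Therefore the treewidth is 3.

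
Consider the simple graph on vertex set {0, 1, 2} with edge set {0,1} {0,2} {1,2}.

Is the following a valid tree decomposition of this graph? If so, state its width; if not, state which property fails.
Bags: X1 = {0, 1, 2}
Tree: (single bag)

Every vertex of G appears in some bag (union = {0, 1, 2}); every edge is covered by a bag; and for each vertex v the set of bags containing v is connected in the bag tree. The decomposition is therefore valid. The largest bag has 3 vertices, so the width is 2.

Yes; width 2.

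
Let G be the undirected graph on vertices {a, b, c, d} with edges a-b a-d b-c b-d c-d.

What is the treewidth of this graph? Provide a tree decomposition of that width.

Treewidth 2.
Bags: B1 = {a, b, d}  B2 = {b, c, d}
Tree: B1–B2

The largest bag has 3 vertices, giving width 2; this decomposition certifies tw(G) ≤ 2. On the other hand G contains the 3-clique {b, c, d}. A clique must lie in a single bag of any decomposition, so no decomposition can have width below 2. The upper and lower bounds meet at 2, so that is the treewidth.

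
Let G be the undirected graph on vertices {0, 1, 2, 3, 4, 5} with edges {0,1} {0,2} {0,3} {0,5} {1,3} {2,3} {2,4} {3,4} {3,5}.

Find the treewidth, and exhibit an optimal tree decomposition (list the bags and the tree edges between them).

Treewidth 2.
One optimal decomposition is:
Bags: B1 = {0, 3, 5}  B2 = {0, 1, 3}  B3 = {0, 2, 3}  B4 = {2, 3, 4}
Tree: B1–B2, B2–B3, B3–B4

The largest bag has 3 vertices, giving width 2; this decomposition certifies tw(G) ≤ 2. For the lower bound, the 3 vertices {0, 1, 3} are pairwise adjacent, and any tree decomposition puts a clique entirely inside one bag — forcing width ≥ 2. Hence tw(G) = 2 exactly.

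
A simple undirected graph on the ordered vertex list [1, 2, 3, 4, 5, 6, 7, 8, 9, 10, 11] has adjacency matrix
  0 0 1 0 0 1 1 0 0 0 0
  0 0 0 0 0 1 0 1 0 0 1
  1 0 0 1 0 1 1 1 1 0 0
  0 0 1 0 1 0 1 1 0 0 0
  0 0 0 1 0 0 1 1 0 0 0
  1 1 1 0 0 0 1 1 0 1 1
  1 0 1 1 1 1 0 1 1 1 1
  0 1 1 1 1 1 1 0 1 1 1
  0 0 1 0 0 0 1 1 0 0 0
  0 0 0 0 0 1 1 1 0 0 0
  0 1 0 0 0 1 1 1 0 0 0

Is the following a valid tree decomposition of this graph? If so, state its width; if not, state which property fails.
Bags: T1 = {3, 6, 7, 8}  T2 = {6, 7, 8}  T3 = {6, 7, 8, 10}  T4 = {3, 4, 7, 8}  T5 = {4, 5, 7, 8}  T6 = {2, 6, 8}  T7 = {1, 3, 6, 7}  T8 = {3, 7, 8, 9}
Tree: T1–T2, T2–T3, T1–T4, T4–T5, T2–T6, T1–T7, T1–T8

A tree decomposition must satisfy three properties: every vertex lies in some bag; for every edge, both endpoints lie together in some bag; and for every vertex, the bags containing it form a connected subtree. Here vertex 11 appears in no bag, so the decomposition is invalid.

No — vertex 11 appears in no bag.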